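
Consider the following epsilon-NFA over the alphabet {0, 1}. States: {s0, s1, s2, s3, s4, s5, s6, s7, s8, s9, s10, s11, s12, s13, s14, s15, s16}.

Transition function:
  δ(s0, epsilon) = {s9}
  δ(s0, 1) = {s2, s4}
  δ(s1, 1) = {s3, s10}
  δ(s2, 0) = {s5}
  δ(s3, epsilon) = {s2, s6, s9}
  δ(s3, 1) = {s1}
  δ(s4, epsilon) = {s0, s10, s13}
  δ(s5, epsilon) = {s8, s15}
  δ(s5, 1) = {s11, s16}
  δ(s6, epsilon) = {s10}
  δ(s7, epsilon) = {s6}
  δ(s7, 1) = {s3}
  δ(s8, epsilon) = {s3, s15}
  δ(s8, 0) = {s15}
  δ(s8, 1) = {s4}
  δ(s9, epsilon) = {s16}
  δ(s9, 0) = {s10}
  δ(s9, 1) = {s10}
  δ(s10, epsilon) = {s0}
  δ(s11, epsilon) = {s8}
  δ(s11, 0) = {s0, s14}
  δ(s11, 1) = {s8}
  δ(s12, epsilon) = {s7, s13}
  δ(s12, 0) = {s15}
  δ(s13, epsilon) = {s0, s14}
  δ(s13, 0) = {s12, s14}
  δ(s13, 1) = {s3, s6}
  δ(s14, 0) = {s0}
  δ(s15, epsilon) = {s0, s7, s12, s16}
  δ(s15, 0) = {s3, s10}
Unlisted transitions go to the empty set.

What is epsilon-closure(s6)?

{s0, s6, s9, s10, s16}

Start with {s6}.
From s6 via epsilon: add s10.
From s10 via epsilon: add s0.
From s0 via epsilon: add s9.
From s9 via epsilon: add s16.
No new states can be added; the closed set is {s0, s6, s9, s10, s16}.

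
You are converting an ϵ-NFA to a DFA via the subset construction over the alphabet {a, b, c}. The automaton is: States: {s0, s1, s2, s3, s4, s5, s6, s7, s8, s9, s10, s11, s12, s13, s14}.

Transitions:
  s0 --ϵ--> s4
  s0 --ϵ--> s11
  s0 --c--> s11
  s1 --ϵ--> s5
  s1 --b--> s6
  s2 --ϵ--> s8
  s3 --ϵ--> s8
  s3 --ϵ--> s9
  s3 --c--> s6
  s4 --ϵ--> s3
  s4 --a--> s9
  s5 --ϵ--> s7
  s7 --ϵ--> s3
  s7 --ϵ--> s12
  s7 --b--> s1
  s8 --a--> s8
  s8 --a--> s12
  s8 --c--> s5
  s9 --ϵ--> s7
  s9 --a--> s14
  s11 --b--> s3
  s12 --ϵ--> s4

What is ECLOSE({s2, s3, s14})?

{s2, s3, s4, s7, s8, s9, s12, s14}

Start with {s2, s3, s14}.
From s2 via ϵ: add s8.
From s3 via ϵ: add s9.
From s9 via ϵ: add s7.
From s7 via ϵ: add s12.
From s12 via ϵ: add s4.
No new states can be added; the closed set is {s2, s3, s4, s7, s8, s9, s12, s14}.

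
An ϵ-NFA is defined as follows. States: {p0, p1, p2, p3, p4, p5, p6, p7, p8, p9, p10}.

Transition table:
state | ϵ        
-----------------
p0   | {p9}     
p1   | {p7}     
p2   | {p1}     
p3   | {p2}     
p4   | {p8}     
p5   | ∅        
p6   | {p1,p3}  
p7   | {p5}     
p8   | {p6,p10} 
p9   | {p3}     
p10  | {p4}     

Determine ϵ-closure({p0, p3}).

{p0, p1, p2, p3, p5, p7, p9}

Start with {p0, p3}.
From p0 via ϵ: add p9.
From p3 via ϵ: add p2.
From p2 via ϵ: add p1.
From p1 via ϵ: add p7.
From p7 via ϵ: add p5.
No new states can be added; the closed set is {p0, p1, p2, p3, p5, p7, p9}.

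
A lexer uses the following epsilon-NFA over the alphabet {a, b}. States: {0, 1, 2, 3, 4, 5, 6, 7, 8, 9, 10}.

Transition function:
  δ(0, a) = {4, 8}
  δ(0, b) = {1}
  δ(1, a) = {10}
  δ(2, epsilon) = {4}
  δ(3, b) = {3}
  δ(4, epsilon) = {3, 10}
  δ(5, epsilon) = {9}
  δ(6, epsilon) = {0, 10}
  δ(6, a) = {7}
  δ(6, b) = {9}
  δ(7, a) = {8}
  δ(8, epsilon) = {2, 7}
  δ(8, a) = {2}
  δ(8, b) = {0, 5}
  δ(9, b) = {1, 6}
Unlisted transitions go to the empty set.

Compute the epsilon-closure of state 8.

Start with {8}.
From 8 via epsilon: add 2, 7.
From 2 via epsilon: add 4.
From 4 via epsilon: add 3, 10.
No new states can be added; the closed set is {2, 3, 4, 7, 8, 10}.

{2, 3, 4, 7, 8, 10}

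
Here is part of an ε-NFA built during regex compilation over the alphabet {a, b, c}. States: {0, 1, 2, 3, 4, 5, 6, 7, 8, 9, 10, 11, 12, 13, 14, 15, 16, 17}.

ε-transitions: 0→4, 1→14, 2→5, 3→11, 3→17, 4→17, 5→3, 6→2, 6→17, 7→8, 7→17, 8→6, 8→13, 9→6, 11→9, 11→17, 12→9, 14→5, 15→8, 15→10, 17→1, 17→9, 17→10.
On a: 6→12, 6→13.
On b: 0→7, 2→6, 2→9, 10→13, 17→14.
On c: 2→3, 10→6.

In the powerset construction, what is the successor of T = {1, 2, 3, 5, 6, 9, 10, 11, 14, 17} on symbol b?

2 on b → {6, 9}.
10 on b → {13}.
17 on b → {14}.
No b-transition from 1, 3, 5, 6, 9, 11, 14.
Union after reading b: {6, 9, 13, 14}.
Now take the ε-closure:
From 6 via ε: add 2, 17.
From 14 via ε: add 5.
From 5 via ε: add 3.
From 17 via ε: add 1, 10.
From 3 via ε: add 11.
No new states can be added; the closed set is {1, 2, 3, 5, 6, 9, 10, 11, 13, 14, 17}.

{1, 2, 3, 5, 6, 9, 10, 11, 13, 14, 17}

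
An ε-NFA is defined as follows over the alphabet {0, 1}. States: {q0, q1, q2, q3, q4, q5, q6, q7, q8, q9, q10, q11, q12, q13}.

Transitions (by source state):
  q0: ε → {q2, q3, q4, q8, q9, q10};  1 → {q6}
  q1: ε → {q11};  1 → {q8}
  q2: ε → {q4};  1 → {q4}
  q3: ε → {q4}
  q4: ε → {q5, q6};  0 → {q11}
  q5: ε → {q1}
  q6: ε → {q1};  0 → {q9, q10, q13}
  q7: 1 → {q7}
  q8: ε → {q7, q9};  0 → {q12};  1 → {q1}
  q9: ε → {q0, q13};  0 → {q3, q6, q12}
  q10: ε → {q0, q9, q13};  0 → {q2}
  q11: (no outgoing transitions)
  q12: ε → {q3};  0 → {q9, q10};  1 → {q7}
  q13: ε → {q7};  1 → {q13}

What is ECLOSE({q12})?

Start with {q12}.
From q12 via ε: add q3.
From q3 via ε: add q4.
From q4 via ε: add q5, q6.
From q5 via ε: add q1.
From q1 via ε: add q11.
No new states can be added; the closed set is {q1, q3, q4, q5, q6, q11, q12}.

{q1, q3, q4, q5, q6, q11, q12}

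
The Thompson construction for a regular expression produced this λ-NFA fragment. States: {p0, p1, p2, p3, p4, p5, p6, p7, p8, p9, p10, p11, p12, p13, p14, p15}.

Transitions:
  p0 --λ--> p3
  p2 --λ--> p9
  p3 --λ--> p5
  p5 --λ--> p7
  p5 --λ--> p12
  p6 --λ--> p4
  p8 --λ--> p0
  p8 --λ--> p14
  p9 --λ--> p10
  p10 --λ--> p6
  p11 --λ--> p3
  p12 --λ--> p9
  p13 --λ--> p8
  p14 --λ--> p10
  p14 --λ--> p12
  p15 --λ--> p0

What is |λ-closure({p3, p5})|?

8

Start with {p3, p5}.
From p5 via λ: add p7, p12.
From p12 via λ: add p9.
From p9 via λ: add p10.
From p10 via λ: add p6.
From p6 via λ: add p4.
λ-closure = {p3, p4, p5, p6, p7, p9, p10, p12}, which has 8 states.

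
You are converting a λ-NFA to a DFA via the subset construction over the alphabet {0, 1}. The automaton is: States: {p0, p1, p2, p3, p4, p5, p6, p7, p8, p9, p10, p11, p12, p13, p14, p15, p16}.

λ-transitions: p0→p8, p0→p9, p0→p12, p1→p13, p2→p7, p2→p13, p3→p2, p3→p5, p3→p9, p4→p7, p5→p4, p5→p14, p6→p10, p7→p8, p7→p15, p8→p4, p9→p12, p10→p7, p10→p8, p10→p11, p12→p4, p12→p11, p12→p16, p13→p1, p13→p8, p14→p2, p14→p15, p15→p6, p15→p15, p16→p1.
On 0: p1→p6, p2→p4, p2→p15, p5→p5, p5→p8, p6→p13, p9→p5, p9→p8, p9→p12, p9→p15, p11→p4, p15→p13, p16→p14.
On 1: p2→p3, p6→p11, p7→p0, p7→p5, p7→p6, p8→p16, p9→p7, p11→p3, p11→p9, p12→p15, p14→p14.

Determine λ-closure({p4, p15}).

Start with {p4, p15}.
From p4 via λ: add p7.
From p15 via λ: add p6.
From p6 via λ: add p10.
From p7 via λ: add p8.
From p10 via λ: add p11.
No new states can be added; the closed set is {p4, p6, p7, p8, p10, p11, p15}.

{p4, p6, p7, p8, p10, p11, p15}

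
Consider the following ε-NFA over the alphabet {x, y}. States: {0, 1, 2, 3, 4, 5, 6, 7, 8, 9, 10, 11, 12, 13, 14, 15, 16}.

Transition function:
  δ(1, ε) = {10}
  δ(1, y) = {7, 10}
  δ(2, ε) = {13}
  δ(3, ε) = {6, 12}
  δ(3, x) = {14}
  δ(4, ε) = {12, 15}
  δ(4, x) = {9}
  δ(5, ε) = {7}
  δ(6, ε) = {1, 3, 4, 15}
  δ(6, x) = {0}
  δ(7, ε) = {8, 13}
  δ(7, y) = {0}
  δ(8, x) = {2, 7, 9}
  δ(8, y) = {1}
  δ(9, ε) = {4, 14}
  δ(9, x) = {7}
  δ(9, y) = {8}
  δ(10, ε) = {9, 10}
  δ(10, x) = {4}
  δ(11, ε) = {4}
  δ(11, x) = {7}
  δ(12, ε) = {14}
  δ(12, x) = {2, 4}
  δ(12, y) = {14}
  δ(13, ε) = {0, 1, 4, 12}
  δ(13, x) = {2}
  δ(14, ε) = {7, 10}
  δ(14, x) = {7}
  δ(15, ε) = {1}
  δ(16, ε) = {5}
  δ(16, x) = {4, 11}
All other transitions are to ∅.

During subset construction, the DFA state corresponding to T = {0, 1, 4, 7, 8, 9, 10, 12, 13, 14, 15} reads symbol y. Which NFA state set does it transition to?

{0, 1, 4, 7, 8, 9, 10, 12, 13, 14, 15}

1 on y → {7, 10}.
7 on y → {0}.
8 on y → {1}.
9 on y → {8}.
12 on y → {14}.
No y-transition from 0, 4, 10, 13, 14, 15.
Union after reading y: {0, 1, 7, 8, 10, 14}.
Now take the ε-closure:
From 7 via ε: add 13.
From 10 via ε: add 9.
From 9 via ε: add 4.
From 13 via ε: add 12.
From 4 via ε: add 15.
No new states can be added; the closed set is {0, 1, 4, 7, 8, 9, 10, 12, 13, 14, 15}.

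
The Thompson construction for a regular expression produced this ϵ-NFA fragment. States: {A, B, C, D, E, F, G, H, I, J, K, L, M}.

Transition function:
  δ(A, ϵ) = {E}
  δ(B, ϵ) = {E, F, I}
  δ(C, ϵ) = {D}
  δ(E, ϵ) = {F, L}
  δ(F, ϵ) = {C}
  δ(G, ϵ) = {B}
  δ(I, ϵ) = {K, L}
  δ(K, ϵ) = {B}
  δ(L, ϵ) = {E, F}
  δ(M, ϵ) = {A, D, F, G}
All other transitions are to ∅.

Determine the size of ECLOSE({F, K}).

8

Start with {F, K}.
From F via ϵ: add C.
From K via ϵ: add B.
From B via ϵ: add E, I.
From C via ϵ: add D.
From E via ϵ: add L.
ϵ-closure = {B, C, D, E, F, I, K, L}, which has 8 states.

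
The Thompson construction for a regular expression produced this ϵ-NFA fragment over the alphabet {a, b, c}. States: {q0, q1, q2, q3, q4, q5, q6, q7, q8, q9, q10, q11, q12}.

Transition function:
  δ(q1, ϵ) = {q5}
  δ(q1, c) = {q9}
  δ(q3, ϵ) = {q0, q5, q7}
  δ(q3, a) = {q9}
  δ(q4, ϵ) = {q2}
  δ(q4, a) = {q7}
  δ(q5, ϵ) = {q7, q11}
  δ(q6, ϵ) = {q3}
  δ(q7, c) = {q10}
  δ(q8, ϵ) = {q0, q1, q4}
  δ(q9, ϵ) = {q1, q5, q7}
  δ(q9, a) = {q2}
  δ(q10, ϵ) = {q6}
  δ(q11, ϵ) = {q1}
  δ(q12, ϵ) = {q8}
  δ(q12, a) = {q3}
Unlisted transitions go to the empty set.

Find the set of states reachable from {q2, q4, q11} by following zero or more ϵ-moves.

{q1, q2, q4, q5, q7, q11}

Start with {q2, q4, q11}.
From q11 via ϵ: add q1.
From q1 via ϵ: add q5.
From q5 via ϵ: add q7.
No new states can be added; the closed set is {q1, q2, q4, q5, q7, q11}.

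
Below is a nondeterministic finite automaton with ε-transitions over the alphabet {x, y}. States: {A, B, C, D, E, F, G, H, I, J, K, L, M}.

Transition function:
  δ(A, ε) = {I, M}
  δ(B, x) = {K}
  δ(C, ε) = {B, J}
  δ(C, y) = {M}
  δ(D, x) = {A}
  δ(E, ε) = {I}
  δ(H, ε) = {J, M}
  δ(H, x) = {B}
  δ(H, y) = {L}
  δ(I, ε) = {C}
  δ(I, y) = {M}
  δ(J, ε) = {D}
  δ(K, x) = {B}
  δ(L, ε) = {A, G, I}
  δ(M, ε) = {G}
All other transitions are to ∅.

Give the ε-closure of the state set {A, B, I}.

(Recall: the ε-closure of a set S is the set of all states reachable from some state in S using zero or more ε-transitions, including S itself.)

Start with {A, B, I}.
From A via ε: add M.
From I via ε: add C.
From C via ε: add J.
From M via ε: add G.
From J via ε: add D.
No new states can be added; the closed set is {A, B, C, D, G, I, J, M}.

{A, B, C, D, G, I, J, M}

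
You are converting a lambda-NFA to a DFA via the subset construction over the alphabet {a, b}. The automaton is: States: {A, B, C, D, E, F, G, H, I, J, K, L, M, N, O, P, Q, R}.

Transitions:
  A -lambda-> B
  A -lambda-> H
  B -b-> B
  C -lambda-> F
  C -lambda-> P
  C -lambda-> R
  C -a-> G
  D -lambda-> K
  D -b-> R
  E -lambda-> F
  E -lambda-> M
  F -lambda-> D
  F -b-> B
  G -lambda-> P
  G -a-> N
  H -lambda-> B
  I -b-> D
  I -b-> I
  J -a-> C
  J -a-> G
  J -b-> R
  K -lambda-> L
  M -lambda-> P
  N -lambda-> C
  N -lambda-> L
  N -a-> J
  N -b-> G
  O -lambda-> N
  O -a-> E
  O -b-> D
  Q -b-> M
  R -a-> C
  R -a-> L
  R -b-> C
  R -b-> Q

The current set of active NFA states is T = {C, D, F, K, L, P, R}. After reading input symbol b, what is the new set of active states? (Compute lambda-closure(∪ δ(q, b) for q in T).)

D on b → {R}.
F on b → {B}.
R on b → {C, Q}.
No b-transition from C, K, L, P.
Union after reading b: {B, C, Q, R}.
Now take the lambda-closure:
From C via lambda: add F, P.
From F via lambda: add D.
From D via lambda: add K.
From K via lambda: add L.
No new states can be added; the closed set is {B, C, D, F, K, L, P, Q, R}.

{B, C, D, F, K, L, P, Q, R}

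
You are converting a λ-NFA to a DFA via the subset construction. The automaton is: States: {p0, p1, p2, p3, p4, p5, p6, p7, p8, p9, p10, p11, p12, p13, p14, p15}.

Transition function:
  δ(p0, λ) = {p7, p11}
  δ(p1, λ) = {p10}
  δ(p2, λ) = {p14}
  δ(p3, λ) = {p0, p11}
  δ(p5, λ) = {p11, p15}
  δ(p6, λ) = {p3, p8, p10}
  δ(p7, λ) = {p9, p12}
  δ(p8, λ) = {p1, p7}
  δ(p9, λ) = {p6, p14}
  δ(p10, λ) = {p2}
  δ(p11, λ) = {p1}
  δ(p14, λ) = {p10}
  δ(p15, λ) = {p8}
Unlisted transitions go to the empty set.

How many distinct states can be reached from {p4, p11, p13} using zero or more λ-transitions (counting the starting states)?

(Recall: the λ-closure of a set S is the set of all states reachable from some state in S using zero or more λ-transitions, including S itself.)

7

Start with {p4, p11, p13}.
From p11 via λ: add p1.
From p1 via λ: add p10.
From p10 via λ: add p2.
From p2 via λ: add p14.
λ-closure = {p1, p2, p4, p10, p11, p13, p14}, which has 7 states.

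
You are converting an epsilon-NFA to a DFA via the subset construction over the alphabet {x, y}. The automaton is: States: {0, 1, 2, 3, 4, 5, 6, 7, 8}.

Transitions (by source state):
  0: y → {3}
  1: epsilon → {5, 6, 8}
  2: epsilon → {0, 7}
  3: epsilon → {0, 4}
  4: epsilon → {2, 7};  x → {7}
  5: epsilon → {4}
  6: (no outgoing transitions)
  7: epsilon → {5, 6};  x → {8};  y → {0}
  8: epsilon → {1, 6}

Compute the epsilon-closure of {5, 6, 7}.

{0, 2, 4, 5, 6, 7}

Start with {5, 6, 7}.
From 5 via epsilon: add 4.
From 4 via epsilon: add 2.
From 2 via epsilon: add 0.
No new states can be added; the closed set is {0, 2, 4, 5, 6, 7}.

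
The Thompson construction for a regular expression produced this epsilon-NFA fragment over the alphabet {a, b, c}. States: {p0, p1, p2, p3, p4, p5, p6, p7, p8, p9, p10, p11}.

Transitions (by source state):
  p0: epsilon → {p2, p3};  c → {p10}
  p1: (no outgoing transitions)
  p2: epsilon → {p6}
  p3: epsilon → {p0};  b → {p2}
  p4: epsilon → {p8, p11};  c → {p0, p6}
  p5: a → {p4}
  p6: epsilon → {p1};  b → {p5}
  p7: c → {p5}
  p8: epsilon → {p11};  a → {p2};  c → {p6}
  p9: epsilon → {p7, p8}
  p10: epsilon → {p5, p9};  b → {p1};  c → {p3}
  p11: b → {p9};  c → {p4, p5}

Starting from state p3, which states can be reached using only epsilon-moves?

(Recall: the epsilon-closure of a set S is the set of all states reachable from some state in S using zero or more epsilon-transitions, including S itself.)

Start with {p3}.
From p3 via epsilon: add p0.
From p0 via epsilon: add p2.
From p2 via epsilon: add p6.
From p6 via epsilon: add p1.
No new states can be added; the closed set is {p0, p1, p2, p3, p6}.

{p0, p1, p2, p3, p6}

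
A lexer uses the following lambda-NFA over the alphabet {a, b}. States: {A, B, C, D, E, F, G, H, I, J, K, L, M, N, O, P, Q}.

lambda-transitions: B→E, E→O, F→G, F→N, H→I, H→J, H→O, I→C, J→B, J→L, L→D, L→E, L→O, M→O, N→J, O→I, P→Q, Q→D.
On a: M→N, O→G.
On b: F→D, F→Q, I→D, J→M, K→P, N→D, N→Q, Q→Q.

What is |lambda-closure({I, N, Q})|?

10

Start with {I, N, Q}.
From I via lambda: add C.
From N via lambda: add J.
From Q via lambda: add D.
From J via lambda: add B, L.
From B via lambda: add E.
From L via lambda: add O.
lambda-closure = {B, C, D, E, I, J, L, N, O, Q}, which has 10 states.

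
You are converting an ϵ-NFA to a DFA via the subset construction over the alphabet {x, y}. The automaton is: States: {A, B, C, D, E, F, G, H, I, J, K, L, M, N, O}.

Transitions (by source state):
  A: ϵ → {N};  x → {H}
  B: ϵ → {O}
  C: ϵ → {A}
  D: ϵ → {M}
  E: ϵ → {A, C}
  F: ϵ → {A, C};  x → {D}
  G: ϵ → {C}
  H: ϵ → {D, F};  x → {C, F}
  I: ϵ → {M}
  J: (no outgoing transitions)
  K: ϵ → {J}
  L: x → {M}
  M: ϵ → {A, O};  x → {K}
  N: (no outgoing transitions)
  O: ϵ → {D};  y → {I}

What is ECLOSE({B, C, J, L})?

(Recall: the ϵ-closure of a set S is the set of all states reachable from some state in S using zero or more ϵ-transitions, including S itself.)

Start with {B, C, J, L}.
From B via ϵ: add O.
From C via ϵ: add A.
From A via ϵ: add N.
From O via ϵ: add D.
From D via ϵ: add M.
No new states can be added; the closed set is {A, B, C, D, J, L, M, N, O}.

{A, B, C, D, J, L, M, N, O}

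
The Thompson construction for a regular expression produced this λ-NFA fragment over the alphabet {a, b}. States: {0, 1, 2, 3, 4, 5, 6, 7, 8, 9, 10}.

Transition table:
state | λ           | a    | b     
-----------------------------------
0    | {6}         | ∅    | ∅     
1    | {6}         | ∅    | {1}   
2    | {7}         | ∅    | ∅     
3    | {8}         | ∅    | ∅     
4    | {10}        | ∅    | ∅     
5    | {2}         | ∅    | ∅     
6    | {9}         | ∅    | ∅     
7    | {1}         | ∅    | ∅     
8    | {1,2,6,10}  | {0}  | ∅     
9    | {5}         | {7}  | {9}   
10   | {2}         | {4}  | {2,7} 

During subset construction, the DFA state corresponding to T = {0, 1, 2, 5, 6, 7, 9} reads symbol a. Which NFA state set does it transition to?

{1, 2, 5, 6, 7, 9}

9 on a → {7}.
No a-transition from 0, 1, 2, 5, 6, 7.
Union after reading a: {7}.
Now take the λ-closure:
From 7 via λ: add 1.
From 1 via λ: add 6.
From 6 via λ: add 9.
From 9 via λ: add 5.
From 5 via λ: add 2.
No new states can be added; the closed set is {1, 2, 5, 6, 7, 9}.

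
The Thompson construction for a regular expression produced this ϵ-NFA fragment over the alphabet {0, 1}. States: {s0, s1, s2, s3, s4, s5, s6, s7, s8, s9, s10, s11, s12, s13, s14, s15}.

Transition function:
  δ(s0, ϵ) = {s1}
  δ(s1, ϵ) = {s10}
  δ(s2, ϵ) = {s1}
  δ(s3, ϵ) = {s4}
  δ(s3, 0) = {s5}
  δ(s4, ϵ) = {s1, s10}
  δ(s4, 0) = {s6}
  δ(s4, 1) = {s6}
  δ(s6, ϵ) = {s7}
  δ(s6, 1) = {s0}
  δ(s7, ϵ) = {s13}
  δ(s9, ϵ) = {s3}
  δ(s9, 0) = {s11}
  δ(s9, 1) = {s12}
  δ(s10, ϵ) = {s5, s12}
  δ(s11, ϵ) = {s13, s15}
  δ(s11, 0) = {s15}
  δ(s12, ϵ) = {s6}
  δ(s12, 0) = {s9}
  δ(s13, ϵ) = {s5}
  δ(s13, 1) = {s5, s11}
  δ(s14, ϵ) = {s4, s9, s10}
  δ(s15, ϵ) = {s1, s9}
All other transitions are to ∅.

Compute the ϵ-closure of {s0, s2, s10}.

{s0, s1, s2, s5, s6, s7, s10, s12, s13}

Start with {s0, s2, s10}.
From s0 via ϵ: add s1.
From s10 via ϵ: add s5, s12.
From s12 via ϵ: add s6.
From s6 via ϵ: add s7.
From s7 via ϵ: add s13.
No new states can be added; the closed set is {s0, s1, s2, s5, s6, s7, s10, s12, s13}.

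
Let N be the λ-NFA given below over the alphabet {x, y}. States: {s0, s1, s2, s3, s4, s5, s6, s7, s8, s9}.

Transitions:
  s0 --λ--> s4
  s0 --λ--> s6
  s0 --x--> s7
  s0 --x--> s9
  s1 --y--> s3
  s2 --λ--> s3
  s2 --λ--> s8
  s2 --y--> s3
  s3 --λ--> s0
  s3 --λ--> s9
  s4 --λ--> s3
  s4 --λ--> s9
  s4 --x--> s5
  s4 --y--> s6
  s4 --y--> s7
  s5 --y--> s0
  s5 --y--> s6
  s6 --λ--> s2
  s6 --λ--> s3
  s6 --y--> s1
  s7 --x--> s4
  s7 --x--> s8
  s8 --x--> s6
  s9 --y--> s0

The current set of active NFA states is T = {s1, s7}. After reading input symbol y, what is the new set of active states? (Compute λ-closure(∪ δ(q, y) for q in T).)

s1 on y → {s3}.
No y-transition from s7.
Union after reading y: {s3}.
Now take the λ-closure:
From s3 via λ: add s0, s9.
From s0 via λ: add s4, s6.
From s6 via λ: add s2.
From s2 via λ: add s8.
No new states can be added; the closed set is {s0, s2, s3, s4, s6, s8, s9}.

{s0, s2, s3, s4, s6, s8, s9}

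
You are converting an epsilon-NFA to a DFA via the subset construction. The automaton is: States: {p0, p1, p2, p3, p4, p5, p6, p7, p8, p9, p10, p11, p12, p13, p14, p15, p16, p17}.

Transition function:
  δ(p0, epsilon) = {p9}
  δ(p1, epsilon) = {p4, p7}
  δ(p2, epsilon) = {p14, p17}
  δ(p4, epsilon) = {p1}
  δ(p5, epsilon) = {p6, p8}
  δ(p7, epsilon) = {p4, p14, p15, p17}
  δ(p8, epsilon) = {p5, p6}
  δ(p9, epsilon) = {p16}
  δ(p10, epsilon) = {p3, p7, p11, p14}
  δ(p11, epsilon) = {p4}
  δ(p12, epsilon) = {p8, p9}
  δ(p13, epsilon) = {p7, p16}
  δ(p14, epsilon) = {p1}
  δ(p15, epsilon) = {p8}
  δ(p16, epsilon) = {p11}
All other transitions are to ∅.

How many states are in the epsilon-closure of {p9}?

Start with {p9}.
From p9 via epsilon: add p16.
From p16 via epsilon: add p11.
From p11 via epsilon: add p4.
From p4 via epsilon: add p1.
From p1 via epsilon: add p7.
From p7 via epsilon: add p14, p15, p17.
From p15 via epsilon: add p8.
From p8 via epsilon: add p5, p6.
epsilon-closure = {p1, p4, p5, p6, p7, p8, p9, p11, p14, p15, p16, p17}, which has 12 states.

12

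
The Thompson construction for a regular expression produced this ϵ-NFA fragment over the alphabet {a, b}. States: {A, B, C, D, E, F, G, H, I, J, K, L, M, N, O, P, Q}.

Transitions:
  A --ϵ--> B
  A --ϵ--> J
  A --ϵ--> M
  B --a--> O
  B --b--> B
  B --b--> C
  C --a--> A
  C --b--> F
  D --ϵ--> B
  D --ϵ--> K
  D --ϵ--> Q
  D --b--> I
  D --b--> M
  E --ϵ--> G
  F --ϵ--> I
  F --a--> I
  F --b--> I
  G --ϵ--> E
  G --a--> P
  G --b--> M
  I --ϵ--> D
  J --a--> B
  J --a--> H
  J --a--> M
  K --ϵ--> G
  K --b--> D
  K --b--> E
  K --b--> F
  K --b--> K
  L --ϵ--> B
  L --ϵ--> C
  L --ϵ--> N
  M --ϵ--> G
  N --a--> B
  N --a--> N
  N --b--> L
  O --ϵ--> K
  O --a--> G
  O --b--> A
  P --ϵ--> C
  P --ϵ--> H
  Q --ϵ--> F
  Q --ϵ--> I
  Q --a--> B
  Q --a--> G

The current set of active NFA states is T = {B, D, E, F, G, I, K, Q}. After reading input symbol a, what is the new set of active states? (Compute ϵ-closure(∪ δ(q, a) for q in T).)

{B, C, D, E, F, G, H, I, K, O, P, Q}

B on a → {O}.
F on a → {I}.
G on a → {P}.
Q on a → {B, G}.
No a-transition from D, E, I, K.
Union after reading a: {B, G, I, O, P}.
Now take the ϵ-closure:
From G via ϵ: add E.
From I via ϵ: add D.
From O via ϵ: add K.
From P via ϵ: add C, H.
From D via ϵ: add Q.
From Q via ϵ: add F.
No new states can be added; the closed set is {B, C, D, E, F, G, H, I, K, O, P, Q}.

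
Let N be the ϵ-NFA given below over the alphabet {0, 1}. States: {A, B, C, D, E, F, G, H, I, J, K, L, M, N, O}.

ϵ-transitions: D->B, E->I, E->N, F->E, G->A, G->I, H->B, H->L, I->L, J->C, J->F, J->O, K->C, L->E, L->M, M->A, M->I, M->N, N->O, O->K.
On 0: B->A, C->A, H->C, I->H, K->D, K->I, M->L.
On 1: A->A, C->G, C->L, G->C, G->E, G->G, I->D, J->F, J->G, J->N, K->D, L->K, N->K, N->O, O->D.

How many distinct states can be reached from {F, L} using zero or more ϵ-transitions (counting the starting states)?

Start with {F, L}.
From F via ϵ: add E.
From L via ϵ: add M.
From E via ϵ: add I, N.
From M via ϵ: add A.
From N via ϵ: add O.
From O via ϵ: add K.
From K via ϵ: add C.
ϵ-closure = {A, C, E, F, I, K, L, M, N, O}, which has 10 states.

10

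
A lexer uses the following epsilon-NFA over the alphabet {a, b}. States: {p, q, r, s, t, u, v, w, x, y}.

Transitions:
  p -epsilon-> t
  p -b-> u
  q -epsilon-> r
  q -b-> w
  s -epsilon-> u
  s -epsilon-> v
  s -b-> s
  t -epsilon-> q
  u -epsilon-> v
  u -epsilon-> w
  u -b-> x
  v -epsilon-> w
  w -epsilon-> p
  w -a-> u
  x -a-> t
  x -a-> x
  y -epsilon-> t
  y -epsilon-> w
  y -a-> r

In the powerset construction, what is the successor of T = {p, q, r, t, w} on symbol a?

{p, q, r, t, u, v, w}

w on a → {u}.
No a-transition from p, q, r, t.
Union after reading a: {u}.
Now take the epsilon-closure:
From u via epsilon: add v, w.
From w via epsilon: add p.
From p via epsilon: add t.
From t via epsilon: add q.
From q via epsilon: add r.
No new states can be added; the closed set is {p, q, r, t, u, v, w}.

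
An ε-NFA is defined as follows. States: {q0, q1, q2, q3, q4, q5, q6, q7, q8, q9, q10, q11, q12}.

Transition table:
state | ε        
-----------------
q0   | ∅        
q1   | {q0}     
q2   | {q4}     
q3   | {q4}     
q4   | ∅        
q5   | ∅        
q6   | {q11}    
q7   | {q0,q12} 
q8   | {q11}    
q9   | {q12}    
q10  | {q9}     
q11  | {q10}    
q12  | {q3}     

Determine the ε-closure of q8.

Start with {q8}.
From q8 via ε: add q11.
From q11 via ε: add q10.
From q10 via ε: add q9.
From q9 via ε: add q12.
From q12 via ε: add q3.
From q3 via ε: add q4.
No new states can be added; the closed set is {q3, q4, q8, q9, q10, q11, q12}.

{q3, q4, q8, q9, q10, q11, q12}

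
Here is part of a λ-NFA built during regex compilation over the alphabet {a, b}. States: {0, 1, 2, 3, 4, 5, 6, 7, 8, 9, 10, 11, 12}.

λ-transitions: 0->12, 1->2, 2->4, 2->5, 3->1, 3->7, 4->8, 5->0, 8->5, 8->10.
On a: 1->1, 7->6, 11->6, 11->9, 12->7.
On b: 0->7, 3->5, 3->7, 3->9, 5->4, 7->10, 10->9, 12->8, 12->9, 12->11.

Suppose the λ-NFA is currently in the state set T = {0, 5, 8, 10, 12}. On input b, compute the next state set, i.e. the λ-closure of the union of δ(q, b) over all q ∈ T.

{0, 4, 5, 7, 8, 9, 10, 11, 12}

0 on b → {7}.
5 on b → {4}.
10 on b → {9}.
12 on b → {8, 9, 11}.
No b-transition from 8.
Union after reading b: {4, 7, 8, 9, 11}.
Now take the λ-closure:
From 8 via λ: add 5, 10.
From 5 via λ: add 0.
From 0 via λ: add 12.
No new states can be added; the closed set is {0, 4, 5, 7, 8, 9, 10, 11, 12}.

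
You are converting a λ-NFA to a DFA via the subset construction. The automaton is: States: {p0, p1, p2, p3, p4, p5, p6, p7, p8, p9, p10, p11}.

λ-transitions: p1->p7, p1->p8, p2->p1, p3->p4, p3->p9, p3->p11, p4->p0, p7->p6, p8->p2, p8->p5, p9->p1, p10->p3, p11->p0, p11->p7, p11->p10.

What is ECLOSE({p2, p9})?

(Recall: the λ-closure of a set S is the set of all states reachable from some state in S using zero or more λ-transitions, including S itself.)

Start with {p2, p9}.
From p2 via λ: add p1.
From p1 via λ: add p7, p8.
From p7 via λ: add p6.
From p8 via λ: add p5.
No new states can be added; the closed set is {p1, p2, p5, p6, p7, p8, p9}.

{p1, p2, p5, p6, p7, p8, p9}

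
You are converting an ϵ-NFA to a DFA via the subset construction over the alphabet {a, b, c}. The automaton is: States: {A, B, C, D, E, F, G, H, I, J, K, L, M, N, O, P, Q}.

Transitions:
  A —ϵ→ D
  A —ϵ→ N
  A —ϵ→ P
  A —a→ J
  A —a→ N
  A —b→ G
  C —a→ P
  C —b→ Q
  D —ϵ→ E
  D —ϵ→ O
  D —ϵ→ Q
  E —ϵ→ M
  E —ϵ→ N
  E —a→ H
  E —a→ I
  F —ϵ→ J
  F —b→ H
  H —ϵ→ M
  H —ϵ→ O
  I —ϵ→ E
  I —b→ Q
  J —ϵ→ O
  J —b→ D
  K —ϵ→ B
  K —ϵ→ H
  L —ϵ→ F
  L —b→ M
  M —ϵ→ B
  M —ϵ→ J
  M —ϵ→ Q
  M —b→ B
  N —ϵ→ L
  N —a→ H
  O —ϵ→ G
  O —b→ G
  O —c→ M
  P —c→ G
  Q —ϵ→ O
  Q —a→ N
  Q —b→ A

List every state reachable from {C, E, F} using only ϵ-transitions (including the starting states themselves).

Start with {C, E, F}.
From E via ϵ: add M, N.
From F via ϵ: add J.
From J via ϵ: add O.
From M via ϵ: add B, Q.
From N via ϵ: add L.
From O via ϵ: add G.
No new states can be added; the closed set is {B, C, E, F, G, J, L, M, N, O, Q}.

{B, C, E, F, G, J, L, M, N, O, Q}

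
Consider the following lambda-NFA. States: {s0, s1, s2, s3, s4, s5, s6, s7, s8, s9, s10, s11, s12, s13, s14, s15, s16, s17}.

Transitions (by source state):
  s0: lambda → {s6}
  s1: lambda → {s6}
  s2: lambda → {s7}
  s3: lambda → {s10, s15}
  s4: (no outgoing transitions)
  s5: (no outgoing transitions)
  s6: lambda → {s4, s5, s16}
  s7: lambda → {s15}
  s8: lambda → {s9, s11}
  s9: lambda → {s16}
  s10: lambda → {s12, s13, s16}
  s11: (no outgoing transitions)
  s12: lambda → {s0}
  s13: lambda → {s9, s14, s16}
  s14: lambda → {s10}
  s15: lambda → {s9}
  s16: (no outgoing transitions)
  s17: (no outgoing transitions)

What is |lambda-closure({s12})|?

6

Start with {s12}.
From s12 via lambda: add s0.
From s0 via lambda: add s6.
From s6 via lambda: add s4, s5, s16.
lambda-closure = {s0, s4, s5, s6, s12, s16}, which has 6 states.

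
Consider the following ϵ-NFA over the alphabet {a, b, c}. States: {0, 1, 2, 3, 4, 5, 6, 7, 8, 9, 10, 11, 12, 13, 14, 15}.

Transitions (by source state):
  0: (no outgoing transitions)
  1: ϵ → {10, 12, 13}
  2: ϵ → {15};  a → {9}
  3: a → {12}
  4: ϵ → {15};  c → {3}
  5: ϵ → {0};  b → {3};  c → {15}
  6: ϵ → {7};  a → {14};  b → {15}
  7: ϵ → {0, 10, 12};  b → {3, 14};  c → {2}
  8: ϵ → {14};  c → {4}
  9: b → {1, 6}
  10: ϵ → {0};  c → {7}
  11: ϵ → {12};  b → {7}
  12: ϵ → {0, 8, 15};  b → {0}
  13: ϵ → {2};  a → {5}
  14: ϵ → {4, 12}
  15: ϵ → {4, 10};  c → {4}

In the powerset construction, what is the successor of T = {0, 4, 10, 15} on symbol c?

4 on c → {3}.
10 on c → {7}.
15 on c → {4}.
No c-transition from 0.
Union after reading c: {3, 4, 7}.
Now take the ϵ-closure:
From 4 via ϵ: add 15.
From 7 via ϵ: add 0, 10, 12.
From 12 via ϵ: add 8.
From 8 via ϵ: add 14.
No new states can be added; the closed set is {0, 3, 4, 7, 8, 10, 12, 14, 15}.

{0, 3, 4, 7, 8, 10, 12, 14, 15}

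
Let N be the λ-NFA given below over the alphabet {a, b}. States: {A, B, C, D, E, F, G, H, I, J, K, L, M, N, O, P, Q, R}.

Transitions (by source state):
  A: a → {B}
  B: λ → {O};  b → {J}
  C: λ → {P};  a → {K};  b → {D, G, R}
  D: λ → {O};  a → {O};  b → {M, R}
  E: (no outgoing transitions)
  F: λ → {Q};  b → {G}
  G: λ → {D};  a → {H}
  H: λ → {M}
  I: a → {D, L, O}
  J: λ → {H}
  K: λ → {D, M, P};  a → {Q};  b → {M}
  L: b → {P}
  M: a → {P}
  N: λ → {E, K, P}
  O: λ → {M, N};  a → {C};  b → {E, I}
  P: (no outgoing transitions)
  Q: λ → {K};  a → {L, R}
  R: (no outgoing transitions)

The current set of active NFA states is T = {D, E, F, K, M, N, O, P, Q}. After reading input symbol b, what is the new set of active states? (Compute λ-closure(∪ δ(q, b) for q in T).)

{D, E, G, I, K, M, N, O, P, R}

D on b → {M, R}.
F on b → {G}.
K on b → {M}.
O on b → {E, I}.
No b-transition from E, M, N, P, Q.
Union after reading b: {E, G, I, M, R}.
Now take the λ-closure:
From G via λ: add D.
From D via λ: add O.
From O via λ: add N.
From N via λ: add K, P.
No new states can be added; the closed set is {D, E, G, I, K, M, N, O, P, R}.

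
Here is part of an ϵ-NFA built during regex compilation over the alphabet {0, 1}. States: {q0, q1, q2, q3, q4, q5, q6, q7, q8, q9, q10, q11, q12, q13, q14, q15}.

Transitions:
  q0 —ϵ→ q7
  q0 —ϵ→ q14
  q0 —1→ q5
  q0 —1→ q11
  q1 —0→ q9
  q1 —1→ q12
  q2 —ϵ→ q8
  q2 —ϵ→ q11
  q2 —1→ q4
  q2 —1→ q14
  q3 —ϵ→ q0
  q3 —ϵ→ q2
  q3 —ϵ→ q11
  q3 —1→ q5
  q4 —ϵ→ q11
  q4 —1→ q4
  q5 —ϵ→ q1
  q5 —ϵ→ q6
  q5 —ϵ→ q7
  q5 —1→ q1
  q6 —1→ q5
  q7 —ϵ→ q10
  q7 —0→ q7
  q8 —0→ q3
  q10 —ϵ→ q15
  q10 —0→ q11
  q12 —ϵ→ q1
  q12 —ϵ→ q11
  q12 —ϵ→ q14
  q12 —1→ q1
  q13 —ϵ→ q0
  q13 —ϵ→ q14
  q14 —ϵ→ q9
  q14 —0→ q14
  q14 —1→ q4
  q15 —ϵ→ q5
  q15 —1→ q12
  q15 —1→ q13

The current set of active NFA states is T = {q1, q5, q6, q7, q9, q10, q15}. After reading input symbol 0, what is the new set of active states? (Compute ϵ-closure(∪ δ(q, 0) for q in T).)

q1 on 0 → {q9}.
q7 on 0 → {q7}.
q10 on 0 → {q11}.
No 0-transition from q5, q6, q9, q15.
Union after reading 0: {q7, q9, q11}.
Now take the ϵ-closure:
From q7 via ϵ: add q10.
From q10 via ϵ: add q15.
From q15 via ϵ: add q5.
From q5 via ϵ: add q1, q6.
No new states can be added; the closed set is {q1, q5, q6, q7, q9, q10, q11, q15}.

{q1, q5, q6, q7, q9, q10, q11, q15}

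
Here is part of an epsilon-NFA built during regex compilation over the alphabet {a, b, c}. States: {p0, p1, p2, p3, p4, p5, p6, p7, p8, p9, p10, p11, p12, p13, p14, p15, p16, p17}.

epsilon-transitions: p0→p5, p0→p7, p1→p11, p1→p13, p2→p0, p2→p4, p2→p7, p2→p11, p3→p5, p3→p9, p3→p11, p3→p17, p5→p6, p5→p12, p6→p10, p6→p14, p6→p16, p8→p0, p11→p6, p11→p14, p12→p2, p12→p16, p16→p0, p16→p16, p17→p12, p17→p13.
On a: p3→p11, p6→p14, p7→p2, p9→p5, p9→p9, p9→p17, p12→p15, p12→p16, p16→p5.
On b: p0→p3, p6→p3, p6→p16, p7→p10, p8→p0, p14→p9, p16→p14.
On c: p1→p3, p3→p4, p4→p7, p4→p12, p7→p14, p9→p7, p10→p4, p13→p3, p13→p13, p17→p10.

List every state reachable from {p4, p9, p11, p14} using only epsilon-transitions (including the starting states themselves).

Start with {p4, p9, p11, p14}.
From p11 via epsilon: add p6.
From p6 via epsilon: add p10, p16.
From p16 via epsilon: add p0.
From p0 via epsilon: add p5, p7.
From p5 via epsilon: add p12.
From p12 via epsilon: add p2.
No new states can be added; the closed set is {p0, p2, p4, p5, p6, p7, p9, p10, p11, p12, p14, p16}.

{p0, p2, p4, p5, p6, p7, p9, p10, p11, p12, p14, p16}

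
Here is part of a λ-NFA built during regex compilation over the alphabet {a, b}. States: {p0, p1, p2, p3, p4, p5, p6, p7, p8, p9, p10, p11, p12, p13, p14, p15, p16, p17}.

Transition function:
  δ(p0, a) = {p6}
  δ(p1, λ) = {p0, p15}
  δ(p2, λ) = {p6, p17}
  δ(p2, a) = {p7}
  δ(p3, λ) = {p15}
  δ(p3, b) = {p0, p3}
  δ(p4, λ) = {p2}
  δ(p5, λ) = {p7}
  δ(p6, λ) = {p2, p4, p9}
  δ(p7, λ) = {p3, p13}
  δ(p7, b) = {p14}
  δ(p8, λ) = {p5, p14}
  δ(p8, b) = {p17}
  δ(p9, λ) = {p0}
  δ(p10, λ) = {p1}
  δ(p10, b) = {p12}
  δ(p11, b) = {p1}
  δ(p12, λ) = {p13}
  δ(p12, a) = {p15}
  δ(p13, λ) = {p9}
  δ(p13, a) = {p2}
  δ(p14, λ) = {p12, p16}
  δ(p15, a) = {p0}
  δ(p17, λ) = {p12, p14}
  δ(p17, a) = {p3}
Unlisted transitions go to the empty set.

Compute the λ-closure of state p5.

Start with {p5}.
From p5 via λ: add p7.
From p7 via λ: add p3, p13.
From p3 via λ: add p15.
From p13 via λ: add p9.
From p9 via λ: add p0.
No new states can be added; the closed set is {p0, p3, p5, p7, p9, p13, p15}.

{p0, p3, p5, p7, p9, p13, p15}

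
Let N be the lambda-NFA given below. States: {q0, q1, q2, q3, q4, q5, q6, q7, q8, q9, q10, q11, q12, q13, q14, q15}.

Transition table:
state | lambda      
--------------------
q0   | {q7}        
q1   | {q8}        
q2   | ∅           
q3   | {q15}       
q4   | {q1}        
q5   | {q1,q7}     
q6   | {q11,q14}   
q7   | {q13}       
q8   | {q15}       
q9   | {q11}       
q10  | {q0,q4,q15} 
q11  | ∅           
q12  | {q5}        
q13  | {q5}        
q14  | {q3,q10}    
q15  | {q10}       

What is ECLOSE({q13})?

Start with {q13}.
From q13 via lambda: add q5.
From q5 via lambda: add q1, q7.
From q1 via lambda: add q8.
From q8 via lambda: add q15.
From q15 via lambda: add q10.
From q10 via lambda: add q0, q4.
No new states can be added; the closed set is {q0, q1, q4, q5, q7, q8, q10, q13, q15}.

{q0, q1, q4, q5, q7, q8, q10, q13, q15}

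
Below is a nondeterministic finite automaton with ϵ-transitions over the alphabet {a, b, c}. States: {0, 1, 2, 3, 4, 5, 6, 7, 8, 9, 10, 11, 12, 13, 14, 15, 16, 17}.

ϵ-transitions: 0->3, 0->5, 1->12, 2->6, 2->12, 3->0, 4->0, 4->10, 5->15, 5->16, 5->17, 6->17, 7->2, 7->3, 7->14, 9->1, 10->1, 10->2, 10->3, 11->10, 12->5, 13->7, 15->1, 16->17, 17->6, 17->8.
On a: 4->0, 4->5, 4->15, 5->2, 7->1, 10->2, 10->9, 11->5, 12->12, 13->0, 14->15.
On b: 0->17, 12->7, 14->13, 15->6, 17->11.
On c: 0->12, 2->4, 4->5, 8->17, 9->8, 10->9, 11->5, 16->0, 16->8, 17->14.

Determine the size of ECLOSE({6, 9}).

9

Start with {6, 9}.
From 6 via ϵ: add 17.
From 9 via ϵ: add 1.
From 1 via ϵ: add 12.
From 17 via ϵ: add 8.
From 12 via ϵ: add 5.
From 5 via ϵ: add 15, 16.
ϵ-closure = {1, 5, 6, 8, 9, 12, 15, 16, 17}, which has 9 states.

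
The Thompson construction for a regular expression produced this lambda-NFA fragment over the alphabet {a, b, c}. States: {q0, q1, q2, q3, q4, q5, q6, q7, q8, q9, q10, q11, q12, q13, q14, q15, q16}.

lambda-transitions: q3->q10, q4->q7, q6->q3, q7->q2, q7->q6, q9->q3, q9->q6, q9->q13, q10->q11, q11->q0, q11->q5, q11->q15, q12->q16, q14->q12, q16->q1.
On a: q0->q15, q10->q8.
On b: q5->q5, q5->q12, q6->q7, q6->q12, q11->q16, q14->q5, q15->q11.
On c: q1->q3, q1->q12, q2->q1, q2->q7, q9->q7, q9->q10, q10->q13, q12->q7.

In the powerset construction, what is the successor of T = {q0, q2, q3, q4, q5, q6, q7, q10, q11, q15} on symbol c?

q2 on c → {q1, q7}.
q10 on c → {q13}.
No c-transition from q0, q3, q4, q5, q6, q7, q11, q15.
Union after reading c: {q1, q7, q13}.
Now take the lambda-closure:
From q7 via lambda: add q2, q6.
From q6 via lambda: add q3.
From q3 via lambda: add q10.
From q10 via lambda: add q11.
From q11 via lambda: add q0, q5, q15.
No new states can be added; the closed set is {q0, q1, q2, q3, q5, q6, q7, q10, q11, q13, q15}.

{q0, q1, q2, q3, q5, q6, q7, q10, q11, q13, q15}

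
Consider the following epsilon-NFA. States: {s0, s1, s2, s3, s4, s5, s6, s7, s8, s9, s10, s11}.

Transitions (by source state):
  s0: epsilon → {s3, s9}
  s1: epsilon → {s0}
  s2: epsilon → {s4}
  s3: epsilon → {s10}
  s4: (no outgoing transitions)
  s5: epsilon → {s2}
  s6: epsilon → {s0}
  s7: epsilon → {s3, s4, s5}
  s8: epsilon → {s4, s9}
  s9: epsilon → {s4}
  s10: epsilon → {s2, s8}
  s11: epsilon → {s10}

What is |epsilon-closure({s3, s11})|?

7

Start with {s3, s11}.
From s3 via epsilon: add s10.
From s10 via epsilon: add s2, s8.
From s2 via epsilon: add s4.
From s8 via epsilon: add s9.
epsilon-closure = {s2, s3, s4, s8, s9, s10, s11}, which has 7 states.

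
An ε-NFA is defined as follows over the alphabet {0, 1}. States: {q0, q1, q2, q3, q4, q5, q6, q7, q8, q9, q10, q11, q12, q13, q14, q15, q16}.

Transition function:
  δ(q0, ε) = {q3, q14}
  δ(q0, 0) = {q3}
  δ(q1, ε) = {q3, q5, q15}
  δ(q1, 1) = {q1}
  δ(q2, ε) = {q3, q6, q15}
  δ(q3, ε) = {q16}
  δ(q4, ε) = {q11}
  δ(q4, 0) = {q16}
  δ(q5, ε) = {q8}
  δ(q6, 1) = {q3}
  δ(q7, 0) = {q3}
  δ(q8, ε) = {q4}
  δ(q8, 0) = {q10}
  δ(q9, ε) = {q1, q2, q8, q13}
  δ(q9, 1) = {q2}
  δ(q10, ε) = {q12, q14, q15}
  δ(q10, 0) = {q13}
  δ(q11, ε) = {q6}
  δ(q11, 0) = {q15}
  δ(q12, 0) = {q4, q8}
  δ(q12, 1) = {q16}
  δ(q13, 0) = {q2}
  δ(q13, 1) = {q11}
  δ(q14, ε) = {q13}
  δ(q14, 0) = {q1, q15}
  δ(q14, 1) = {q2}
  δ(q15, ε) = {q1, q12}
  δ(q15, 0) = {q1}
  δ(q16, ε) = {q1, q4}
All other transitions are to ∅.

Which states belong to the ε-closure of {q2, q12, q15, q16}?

Start with {q2, q12, q15, q16}.
From q2 via ε: add q3, q6.
From q15 via ε: add q1.
From q16 via ε: add q4.
From q1 via ε: add q5.
From q4 via ε: add q11.
From q5 via ε: add q8.
No new states can be added; the closed set is {q1, q2, q3, q4, q5, q6, q8, q11, q12, q15, q16}.

{q1, q2, q3, q4, q5, q6, q8, q11, q12, q15, q16}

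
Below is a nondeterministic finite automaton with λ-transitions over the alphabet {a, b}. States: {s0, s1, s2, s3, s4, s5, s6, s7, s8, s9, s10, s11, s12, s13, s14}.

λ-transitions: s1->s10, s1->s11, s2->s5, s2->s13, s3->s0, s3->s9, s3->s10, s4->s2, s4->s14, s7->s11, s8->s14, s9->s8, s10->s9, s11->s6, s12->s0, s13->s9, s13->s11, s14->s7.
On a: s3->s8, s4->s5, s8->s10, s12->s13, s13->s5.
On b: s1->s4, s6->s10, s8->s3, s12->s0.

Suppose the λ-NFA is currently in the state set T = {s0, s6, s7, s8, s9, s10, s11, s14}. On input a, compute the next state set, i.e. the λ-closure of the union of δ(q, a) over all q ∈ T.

s8 on a → {s10}.
No a-transition from s0, s6, s7, s9, s10, s11, s14.
Union after reading a: {s10}.
Now take the λ-closure:
From s10 via λ: add s9.
From s9 via λ: add s8.
From s8 via λ: add s14.
From s14 via λ: add s7.
From s7 via λ: add s11.
From s11 via λ: add s6.
No new states can be added; the closed set is {s6, s7, s8, s9, s10, s11, s14}.

{s6, s7, s8, s9, s10, s11, s14}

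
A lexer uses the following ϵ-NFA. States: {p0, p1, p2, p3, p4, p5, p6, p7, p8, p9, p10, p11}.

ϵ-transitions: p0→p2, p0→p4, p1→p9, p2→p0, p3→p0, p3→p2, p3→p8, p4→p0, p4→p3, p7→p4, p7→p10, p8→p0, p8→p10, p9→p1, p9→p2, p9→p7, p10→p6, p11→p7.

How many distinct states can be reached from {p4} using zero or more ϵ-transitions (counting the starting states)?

7

Start with {p4}.
From p4 via ϵ: add p0, p3.
From p0 via ϵ: add p2.
From p3 via ϵ: add p8.
From p8 via ϵ: add p10.
From p10 via ϵ: add p6.
ϵ-closure = {p0, p2, p3, p4, p6, p8, p10}, which has 7 states.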